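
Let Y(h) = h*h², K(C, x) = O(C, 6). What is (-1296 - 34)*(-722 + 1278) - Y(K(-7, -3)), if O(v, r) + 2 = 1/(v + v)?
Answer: -2029108731/2744 ≈ -7.3947e+5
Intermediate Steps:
O(v, r) = -2 + 1/(2*v) (O(v, r) = -2 + 1/(v + v) = -2 + 1/(2*v))
K(C, x) = -2 + 1/(2*C)
Y(h) = h³
(-1296 - 34)*(-722 + 1278) - Y(K(-7, -3)) = (-1296 - 34)*(-722 + 1278) - (-2 + (½)/(-7))³ = -1330*556 - (-2 + (½)*(-⅐))³ = -739480 - (-2 - 1/14)³ = -739480 - (-29/14)³ = -739480 - 1*(-24389/2744) = -739480 + 24389/2744 = -2029108731/2744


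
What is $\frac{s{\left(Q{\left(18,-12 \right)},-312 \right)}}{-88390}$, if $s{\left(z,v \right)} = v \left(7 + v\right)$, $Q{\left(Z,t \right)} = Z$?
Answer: $- \frac{9516}{8839} \approx -1.0766$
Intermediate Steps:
$\frac{s{\left(Q{\left(18,-12 \right)},-312 \right)}}{-88390} = \frac{\left(-312\right) \left(7 - 312\right)}{-88390} = \left(-312\right) \left(-305\right) \left(- \frac{1}{88390}\right) = 95160 \left(- \frac{1}{88390}\right) = - \frac{9516}{8839}$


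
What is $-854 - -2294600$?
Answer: $2293746$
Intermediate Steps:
$-854 - -2294600 = -854 + 2294600 = 2293746$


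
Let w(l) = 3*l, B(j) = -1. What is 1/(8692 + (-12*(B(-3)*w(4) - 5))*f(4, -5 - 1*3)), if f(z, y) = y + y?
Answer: 1/5428 ≈ 0.00018423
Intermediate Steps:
f(z, y) = 2*y
1/(8692 + (-12*(B(-3)*w(4) - 5))*f(4, -5 - 1*3)) = 1/(8692 + (-12*(-3*4 - 5))*(2*(-5 - 1*3))) = 1/(8692 + (-12*(-1*12 - 5))*(2*(-5 - 3))) = 1/(8692 + (-12*(-12 - 5))*(2*(-8))) = 1/(8692 - 12*(-17)*(-16)) = 1/(8692 + 204*(-16)) = 1/(8692 - 3264) = 1/5428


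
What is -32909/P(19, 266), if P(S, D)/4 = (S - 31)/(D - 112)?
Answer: 2533993/24 ≈ 1.0558e+5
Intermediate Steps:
P(S, D) = 4*(-31 + S)/(-112 + D) (P(S, D) = 4*((S - 31)/(D - 112)) = 4*((-31 + S)/(-112 + D)) = 4*(-31 + S)/(-112 + D))
-32909/P(19, 266) = -32909*(-112 + 266)/(4*(-31 + 19)) = -32909/(4*(-12)/154) = -32909/(4*(1/154)*(-12)) = -32909/(-24/77) = -32909*(-77/24) = 2533993/24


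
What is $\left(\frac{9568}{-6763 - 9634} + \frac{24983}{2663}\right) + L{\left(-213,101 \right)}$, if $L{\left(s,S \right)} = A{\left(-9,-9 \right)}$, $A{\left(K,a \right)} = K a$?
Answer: $\frac{3921048758}{43665211} \approx 89.798$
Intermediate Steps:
$L{\left(s,S \right)} = 81$ ($L{\left(s,S \right)} = \left(-9\right) \left(-9\right) = 81$)
$\left(\frac{9568}{-6763 - 9634} + \frac{24983}{2663}\right) + L{\left(-213,101 \right)} = \left(\frac{9568}{-6763 - 9634} + \frac{24983}{2663}\right) + 81 = \left(\frac{9568}{-16397} + 24983 \cdot \frac{1}{2663}\right) + 81 = \left(9568 \left(- \frac{1}{16397}\right) + \frac{24983}{2663}\right) + 81 = \left(- \frac{9568}{16397} + \frac{24983}{2663}\right) + 81 = \frac{384166667}{43665211} + 81 = \frac{3921048758}{43665211}$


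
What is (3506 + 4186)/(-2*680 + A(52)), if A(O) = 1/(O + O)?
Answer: -799968/141439 ≈ -5.6559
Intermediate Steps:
A(O) = 1/(2*O)
(3506 + 4186)/(-2*680 + A(52)) = (3506 + 4186)/(-2*680 + (½)/52) = 7692/(-1360 + (½)*(1/52)) = 7692/(-1360 + 1/104) = 7692/(-141439/104) = 7692*(-104/141439) = -799968/141439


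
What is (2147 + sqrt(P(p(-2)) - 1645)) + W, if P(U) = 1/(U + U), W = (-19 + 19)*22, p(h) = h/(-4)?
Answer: 2147 + 2*I*sqrt(411) ≈ 2147.0 + 40.546*I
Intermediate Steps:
p(h) = -h/4 (p(h) = h*(-1/4) = -h/4)
W = 0 (W = 0*22 = 0)
P(U) = 1/(2*U)
(2147 + sqrt(P(p(-2)) - 1645)) + W = (2147 + sqrt(1/(2*((-1/4*(-2)))) - 1645)) + 0 = (2147 + sqrt(1/(2*(1/2)) - 1645)) + 0 = (2147 + sqrt((1/2)*2 - 1645)) + 0 = (2147 + sqrt(1 - 1645)) + 0 = (2147 + sqrt(-1644)) + 0 = (2147 + 2*I*sqrt(411)) + 0 = 2147 + 2*I*sqrt(411)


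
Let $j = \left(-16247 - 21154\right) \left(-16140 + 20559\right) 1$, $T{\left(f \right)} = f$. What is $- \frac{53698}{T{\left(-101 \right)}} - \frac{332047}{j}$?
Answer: $\frac{8874971507009}{16692776919} \approx 531.67$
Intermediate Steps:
$j = -165275019$ ($j = \left(-37401\right) 4419 \cdot 1 = \left(-165275019\right) 1 = -165275019$)
$- \frac{53698}{T{\left(-101 \right)}} - \frac{332047}{j} = - \frac{53698}{-101} - \frac{332047}{-165275019} = \left(-53698\right) \left(- \frac{1}{101}\right) - - \frac{332047}{165275019} = \frac{53698}{101} + \frac{332047}{165275019} = \frac{8874971507009}{16692776919}$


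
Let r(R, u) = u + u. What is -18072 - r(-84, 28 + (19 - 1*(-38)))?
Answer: -18242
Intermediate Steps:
r(R, u) = 2*u
-18072 - r(-84, 28 + (19 - 1*(-38))) = -18072 - 2*(28 + (19 - 1*(-38))) = -18072 - 2*(28 + (19 + 38)) = -18072 - 2*(28 + 57) = -18072 - 2*85 = -18072 - 1*170 = -18072 - 170 = -18242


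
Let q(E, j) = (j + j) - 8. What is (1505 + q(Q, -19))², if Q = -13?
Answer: 2128681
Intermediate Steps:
q(E, j) = -8 + 2*j (q(E, j) = 2*j - 8 = -8 + 2*j)
(1505 + q(Q, -19))² = (1505 + (-8 + 2*(-19)))² = (1505 + (-8 - 38))² = (1505 - 46)² = 1459² = 2128681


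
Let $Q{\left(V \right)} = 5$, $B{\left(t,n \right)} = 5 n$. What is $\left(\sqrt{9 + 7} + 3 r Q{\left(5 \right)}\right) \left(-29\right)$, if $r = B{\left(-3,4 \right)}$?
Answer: $-8816$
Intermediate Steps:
$r = 20$ ($r = 5 \cdot 4 = 20$)
$\left(\sqrt{9 + 7} + 3 r Q{\left(5 \right)}\right) \left(-29\right) = \left(\sqrt{9 + 7} + 3 \cdot 20 \cdot 5\right) \left(-29\right) = \left(\sqrt{16} + 60 \cdot 5\right) \left(-29\right) = \left(4 + 300\right) \left(-29\right) = 304 \left(-29\right) = -8816$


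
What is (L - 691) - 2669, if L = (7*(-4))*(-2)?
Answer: -3304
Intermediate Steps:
L = 56 (L = -28*(-2) = 56)
(L - 691) - 2669 = (56 - 691) - 2669 = -635 - 2669 = -3304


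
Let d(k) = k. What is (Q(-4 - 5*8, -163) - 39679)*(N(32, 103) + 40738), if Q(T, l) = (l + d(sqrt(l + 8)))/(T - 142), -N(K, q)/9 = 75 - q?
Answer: -151255784845/93 - 20495*I*sqrt(155)/93 ≈ -1.6264e+9 - 2743.7*I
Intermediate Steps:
N(K, q) = -675 + 9*q (N(K, q) = -9*(75 - q) = -675 + 9*q)
Q(T, l) = (l + sqrt(8 + l))/(-142 + T) (Q(T, l) = (l + sqrt(l + 8))/(T - 142) = (l + sqrt(8 + l))/(-142 + T))
(Q(-4 - 5*8, -163) - 39679)*(N(32, 103) + 40738) = ((-163 + sqrt(8 - 163))/(-142 + (-4 - 5*8)) - 39679)*((-675 + 9*103) + 40738) = ((-163 + sqrt(-155))/(-142 + (-4 - 40)) - 39679)*((-675 + 927) + 40738) = ((-163 + I*sqrt(155))/(-142 - 44) - 39679)*(252 + 40738) = ((-163 + I*sqrt(155))/(-186) - 39679)*40990 = (-(-163 + I*sqrt(155))/186 - 39679)*40990 = ((163/186 - I*sqrt(155)/186) - 39679)*40990 = (-7380131/186 - I*sqrt(155)/186)*40990 = -151255784845/93 - 20495*I*sqrt(155)/93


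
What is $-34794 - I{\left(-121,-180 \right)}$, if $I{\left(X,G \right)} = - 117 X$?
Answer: $-48951$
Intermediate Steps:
$-34794 - I{\left(-121,-180 \right)} = -34794 - \left(-117\right) \left(-121\right) = -34794 - 14157 = -48951$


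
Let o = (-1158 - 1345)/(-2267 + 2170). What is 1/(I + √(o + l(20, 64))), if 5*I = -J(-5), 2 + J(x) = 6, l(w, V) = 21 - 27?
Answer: 1940/46473 + 25*√186337/46473 ≈ 0.27396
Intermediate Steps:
l(w, V) = -6
J(x) = 4 (J(x) = -2 + 6 = 4)
o = 2503/97 (o = -2503/(-97) = -2503*(-1/97) = 2503/97 ≈ 25.804)
I = -⅘ (I = (-1*4)/5 = (⅕)*(-4) = -⅘ ≈ -0.80000)
1/(I + √(o + l(20, 64))) = 1/(-⅘ + √(2503/97 - 6)) = 1/(-⅘ + √(1921/97)) = 1/(-⅘ + √186337/97)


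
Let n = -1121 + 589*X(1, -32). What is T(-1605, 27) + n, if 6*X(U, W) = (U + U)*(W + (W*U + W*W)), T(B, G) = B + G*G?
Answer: 186483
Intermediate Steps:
T(B, G) = B + G²
X(U, W) = U*(W + W² + U*W)/3 (X(U, W) = ((U + U)*(W + (W*U + W*W)))/6 = ((2*U)*(W + (U*W + W²)))/6 = ((2*U)*(W + (W² + U*W)))/6 = ((2*U)*(W + W² + U*W))/6 = (2*U*(W + W² + U*W))/6 = U*(W + W² + U*W)/3)
n = 187359 (n = -1121 + 589*((⅓)*1*(-32)*(1 + 1 - 32)) = -1121 + 589*((⅓)*1*(-32)*(-30)) = -1121 + 589*320 = -1121 + 188480 = 187359)
T(-1605, 27) + n = (-1605 + 27²) + 187359 = (-1605 + 729) + 187359 = -876 + 187359 = 186483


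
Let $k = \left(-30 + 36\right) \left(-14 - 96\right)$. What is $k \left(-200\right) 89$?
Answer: $11748000$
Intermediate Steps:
$k = -660$ ($k = 6 \left(-110\right) = -660$)
$k \left(-200\right) 89 = \left(-660\right) \left(-200\right) 89 = 132000 \cdot 89 = 11748000$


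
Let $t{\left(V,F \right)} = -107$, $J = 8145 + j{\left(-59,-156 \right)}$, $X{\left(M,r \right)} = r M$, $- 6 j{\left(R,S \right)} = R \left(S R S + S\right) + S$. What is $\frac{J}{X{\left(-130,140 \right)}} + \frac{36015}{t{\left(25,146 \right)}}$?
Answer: $\frac{854542993}{1947400} \approx 438.81$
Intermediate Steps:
$j{\left(R,S \right)} = - \frac{S}{6} - \frac{R \left(S + R S^{2}\right)}{6}$ ($j{\left(R,S \right)} = - \frac{R \left(S R S + S\right) + S}{6} = - \frac{R \left(R S S + S\right) + S}{6} = - \frac{R \left(R S^{2} + S\right) + S}{6} = - \frac{R \left(S + R S^{2}\right) + S}{6} = - \frac{S + R \left(S + R S^{2}\right)}{6} = - \frac{S}{6} - \frac{R \left(S + R S^{2}\right)}{6}$)
$X{\left(M,r \right)} = M r$
$J = -14112299$ ($J = 8145 - - 26 \left(1 - 59 - 156 \left(-59\right)^{2}\right) = 8145 - - 26 \left(1 - 59 - 543036\right) = 8145 - \left(-26\right) \left(-543094\right) = 8145 - 14120444 = -14112299$)
$\frac{J}{X{\left(-130,140 \right)}} + \frac{36015}{t{\left(25,146 \right)}} = - \frac{14112299}{\left(-130\right) 140} + \frac{36015}{-107} = - \frac{14112299}{-18200} + 36015 \left(- \frac{1}{107}\right) = \left(-14112299\right) \left(- \frac{1}{18200}\right) - \frac{36015}{107} = \frac{14112299}{18200} - \frac{36015}{107} = \frac{854542993}{1947400}$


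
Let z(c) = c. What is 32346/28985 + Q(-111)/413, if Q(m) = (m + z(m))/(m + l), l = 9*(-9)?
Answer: 428557181/383065760 ≈ 1.1188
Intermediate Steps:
l = -81
Q(m) = 2*m/(-81 + m) (Q(m) = (m + m)/(m - 81) = (2*m)/(-81 + m) = 2*m/(-81 + m))
32346/28985 + Q(-111)/413 = 32346/28985 + (2*(-111)/(-81 - 111))/413 = 32346*(1/28985) + (2*(-111)/(-192))*(1/413) = 32346/28985 + (2*(-111)*(-1/192))*(1/413) = 32346/28985 + (37/32)*(1/413) = 32346/28985 + 37/13216 = 428557181/383065760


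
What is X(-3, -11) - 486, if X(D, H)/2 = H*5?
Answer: -596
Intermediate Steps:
X(D, H) = 10*H (X(D, H) = 2*(H*5) = 2*(5*H) = 10*H)
X(-3, -11) - 486 = 10*(-11) - 486 = -110 - 486 = -596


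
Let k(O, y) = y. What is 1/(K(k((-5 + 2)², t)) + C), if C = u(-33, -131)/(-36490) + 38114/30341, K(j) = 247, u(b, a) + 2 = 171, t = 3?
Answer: 1107143090/274849995461 ≈ 0.0040282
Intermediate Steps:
u(b, a) = 169 (u(b, a) = -2 + 171 = 169)
C = 1385652231/1107143090 (C = 169/(-36490) + 38114/30341 = 169*(-1/36490) + 38114*(1/30341) = -169/36490 + 38114/30341 = 1385652231/1107143090 ≈ 1.2516)
1/(K(k((-5 + 2)², t)) + C) = 1/(247 + 1385652231/1107143090) = 1/(274849995461/1107143090) = 1107143090/274849995461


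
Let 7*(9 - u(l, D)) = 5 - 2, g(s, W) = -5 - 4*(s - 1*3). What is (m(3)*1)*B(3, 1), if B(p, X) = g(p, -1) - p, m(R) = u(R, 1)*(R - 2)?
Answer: -480/7 ≈ -68.571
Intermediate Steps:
g(s, W) = 7 - 4*s (g(s, W) = -5 - 4*(s - 3) = -5 - 4*(-3 + s) = -5 + (12 - 4*s) = 7 - 4*s)
u(l, D) = 60/7 (u(l, D) = 9 - (5 - 2)/7 = 9 - 1/7*3 = 9 - 3/7 = 60/7)
m(R) = -120/7 + 60*R/7 (m(R) = 60*(R - 2)/7 = 60*(-2 + R)/7 = -120/7 + 60*R/7)
B(p, X) = 7 - 5*p (B(p, X) = (7 - 4*p) - p = 7 - 5*p)
(m(3)*1)*B(3, 1) = ((-120/7 + (60/7)*3)*1)*(7 - 5*3) = ((-120/7 + 180/7)*1)*(7 - 15) = ((60/7)*1)*(-8) = (60/7)*(-8) = -480/7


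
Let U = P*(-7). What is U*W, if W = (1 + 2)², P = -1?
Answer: 63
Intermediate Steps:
W = 9 (W = 3² = 9)
U = 7 (U = -1*(-7) = 7)
U*W = 7*9 = 63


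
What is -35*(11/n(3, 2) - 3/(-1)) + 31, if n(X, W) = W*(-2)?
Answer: 89/4 ≈ 22.250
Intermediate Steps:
n(X, W) = -2*W
-35*(11/n(3, 2) - 3/(-1)) + 31 = -35*(11/((-2*2)) - 3/(-1)) + 31 = -35*(11/(-4) - 3*(-1)) + 31 = -35*(11*(-¼) + 3) + 31 = -35*(-11/4 + 3) + 31 = -35*¼ + 31 = -35/4 + 31 = 89/4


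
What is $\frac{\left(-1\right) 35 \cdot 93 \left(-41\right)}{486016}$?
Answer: $\frac{133455}{486016} \approx 0.27459$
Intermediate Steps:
$\frac{\left(-1\right) 35 \cdot 93 \left(-41\right)}{486016} = \left(-35\right) 93 \left(-41\right) \frac{1}{486016} = \left(-3255\right) \left(-41\right) \frac{1}{486016} = 133455 \cdot \frac{1}{486016} = \frac{133455}{486016}$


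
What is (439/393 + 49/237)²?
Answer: 187690000/107101801 ≈ 1.7524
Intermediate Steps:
(439/393 + 49/237)² = (13700/10349)² = 187690000/107101801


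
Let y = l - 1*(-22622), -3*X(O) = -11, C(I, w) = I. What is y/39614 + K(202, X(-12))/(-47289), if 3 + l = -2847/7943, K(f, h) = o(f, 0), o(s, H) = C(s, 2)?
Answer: 324322134001/572295119253 ≈ 0.56670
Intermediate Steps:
o(s, H) = s
X(O) = 11/3 (X(O) = -⅓*(-11) = 11/3)
K(f, h) = f
l = -2052/611 (l = -3 - 2847/7943 = -3 - 2847*1/7943 = -3 - 219/611 = -2052/611 ≈ -3.3584)
y = 13819990/611 (y = -2052/611 - 1*(-22622) = -2052/611 + 22622 = 13819990/611 ≈ 22619.)
y/39614 + K(202, X(-12))/(-47289) = (13819990/611)/39614 + 202/(-47289) = (13819990/611)*(1/39614) + 202*(-1/47289) = 6909995/12102077 - 202/47289 = 324322134001/572295119253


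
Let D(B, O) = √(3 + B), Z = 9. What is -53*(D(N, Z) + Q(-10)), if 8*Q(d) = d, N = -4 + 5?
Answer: -159/4 ≈ -39.750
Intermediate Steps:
N = 1
Q(d) = d/8
-53*(D(N, Z) + Q(-10)) = -53*(√(3 + 1) + (⅛)*(-10)) = -53*(√4 - 5/4) = -53*(2 - 5/4) = -53*¾ = -159/4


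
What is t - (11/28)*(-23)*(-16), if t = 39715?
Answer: 276993/7 ≈ 39570.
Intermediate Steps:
t - (11/28)*(-23)*(-16) = 39715 - (11/28)*(-23)*(-16) = 39715 - (-253)*(-16)/28 = 39715 - 1*1012/7 = 39715 - 1012/7 = 276993/7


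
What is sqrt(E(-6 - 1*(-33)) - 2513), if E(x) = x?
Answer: I*sqrt(2486) ≈ 49.86*I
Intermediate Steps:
sqrt(E(-6 - 1*(-33)) - 2513) = sqrt((-6 - 1*(-33)) - 2513) = sqrt((-6 + 33) - 2513) = sqrt(27 - 2513) = sqrt(-2486) = I*sqrt(2486)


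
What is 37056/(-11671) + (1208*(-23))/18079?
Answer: -994202488/211000009 ≈ -4.7119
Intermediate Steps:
37056/(-11671) + (1208*(-23))/18079 = 37056*(-1/11671) - 27784*1/18079 = -37056/11671 - 27784/18079 = -994202488/211000009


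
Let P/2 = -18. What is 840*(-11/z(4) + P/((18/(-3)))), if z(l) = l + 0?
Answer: 2730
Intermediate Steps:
P = -36 (P = 2*(-18) = -36)
z(l) = l
840*(-11/z(4) + P/((18/(-3)))) = 840*(-11/4 - 36/(18/(-3))) = 840*(-11*1/4 - 36/(18*(-1/3))) = 840*(-11/4 - 36/(-6)) = 840*(-11/4 - 36*(-1/6)) = 840*(-11/4 + 6) = 840*(13/4) = 2730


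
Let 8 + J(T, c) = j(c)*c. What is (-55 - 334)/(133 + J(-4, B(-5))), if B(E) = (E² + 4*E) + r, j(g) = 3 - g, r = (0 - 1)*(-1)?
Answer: -389/107 ≈ -3.6355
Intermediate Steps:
r = 1 (r = -1*(-1) = 1)
B(E) = 1 + E² + 4*E (B(E) = (E² + 4*E) + 1 = 1 + E² + 4*E)
J(T, c) = -8 + c*(3 - c) (J(T, c) = -8 + (3 - c)*c = -8 + c*(3 - c))
(-55 - 334)/(133 + J(-4, B(-5))) = (-55 - 334)/(133 + (-8 - (1 + (-5)² + 4*(-5))*(-3 + (1 + (-5)² + 4*(-5))))) = -389/(133 + (-8 - (1 + 25 - 20)*(-3 + (1 + 25 - 20)))) = -389/(133 + (-8 - 1*6*(-3 + 6))) = -389/(133 + (-8 - 1*6*3)) = -389/(133 + (-8 - 18)) = -389/(133 - 26) = -389/107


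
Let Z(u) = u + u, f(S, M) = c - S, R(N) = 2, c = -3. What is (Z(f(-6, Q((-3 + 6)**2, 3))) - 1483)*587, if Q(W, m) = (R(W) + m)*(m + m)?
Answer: -866999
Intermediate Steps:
Q(W, m) = 2*m*(2 + m) (Q(W, m) = (2 + m)*(m + m) = (2 + m)*(2*m) = 2*m*(2 + m))
f(S, M) = -3 - S
Z(u) = 2*u
(Z(f(-6, Q((-3 + 6)**2, 3))) - 1483)*587 = (2*(-3 - 1*(-6)) - 1483)*587 = (2*(-3 + 6) - 1483)*587 = (2*3 - 1483)*587 = (6 - 1483)*587 = -1477*587 = -866999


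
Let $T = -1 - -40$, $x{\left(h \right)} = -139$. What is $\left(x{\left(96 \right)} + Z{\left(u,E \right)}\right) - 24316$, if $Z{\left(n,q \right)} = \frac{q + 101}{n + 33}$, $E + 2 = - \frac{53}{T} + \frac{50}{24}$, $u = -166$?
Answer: $- \frac{507407897}{20748} \approx -24456.0$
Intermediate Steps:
$T = 39$ ($T = -1 + 40 = 39$)
$E = - \frac{199}{156}$ ($E = -2 + \left(- \frac{53}{39} + \frac{50}{24}\right) = -2 + \left(\left(-53\right) \frac{1}{39} + 50 \cdot \frac{1}{24}\right) = -2 + \left(- \frac{53}{39} + \frac{25}{12}\right) = -2 + \frac{113}{156} = - \frac{199}{156} \approx -1.2756$)
$Z{\left(n,q \right)} = \frac{101 + q}{33 + n}$
$\left(x{\left(96 \right)} + Z{\left(u,E \right)}\right) - 24316 = \left(-139 + \frac{101 - \frac{199}{156}}{33 - 166}\right) - 24316 = \left(-139 + \frac{1}{-133} \cdot \frac{15557}{156}\right) - 24316 = \left(-139 - \frac{15557}{20748}\right) - 24316 = - \frac{2899529}{20748} - 24316 = - \frac{507407897}{20748}$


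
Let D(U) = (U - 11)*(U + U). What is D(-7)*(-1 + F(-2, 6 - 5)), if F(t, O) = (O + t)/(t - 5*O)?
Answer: -216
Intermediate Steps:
F(t, O) = (O + t)/(t - 5*O)
D(U) = 2*U*(-11 + U) (D(U) = (-11 + U)*(2*U) = 2*U*(-11 + U))
D(-7)*(-1 + F(-2, 6 - 5)) = (2*(-7)*(-11 - 7))*(-1 + ((6 - 5) - 2)/(-2 - 5*(6 - 5))) = (2*(-7)*(-18))*(-1 + (1 - 2)/(-2 - 5*1)) = 252*(-1 - 1/(-2 - 5)) = 252*(-1 - 1/(-7)) = 252*(-1 - 1/7*(-1)) = 252*(-1 + 1/7) = 252*(-6/7) = -216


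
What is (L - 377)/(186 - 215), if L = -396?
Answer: 773/29 ≈ 26.655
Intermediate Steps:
(L - 377)/(186 - 215) = (-396 - 377)/(186 - 215) = -773/(-29) = -773*(-1/29) = 773/29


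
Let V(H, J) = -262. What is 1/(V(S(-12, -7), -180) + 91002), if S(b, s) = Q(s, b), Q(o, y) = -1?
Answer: 1/90740 ≈ 1.1021e-5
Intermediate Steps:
S(b, s) = -1
1/(V(S(-12, -7), -180) + 91002) = 1/(-262 + 91002) = 1/90740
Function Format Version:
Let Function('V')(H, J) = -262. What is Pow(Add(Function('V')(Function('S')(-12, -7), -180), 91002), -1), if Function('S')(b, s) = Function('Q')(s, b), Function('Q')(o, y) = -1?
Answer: Rational(1, 90740) ≈ 1.1021e-5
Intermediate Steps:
Function('S')(b, s) = -1
Pow(Add(Function('V')(Function('S')(-12, -7), -180), 91002), -1) = Pow(Add(-262, 91002), -1) = Pow(90740, -1) = Rational(1, 90740)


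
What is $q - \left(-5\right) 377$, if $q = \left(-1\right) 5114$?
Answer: $-3229$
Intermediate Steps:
$q = -5114$
$q - \left(-5\right) 377 = -5114 - \left(-5\right) 377 = -5114 - -1885 = -5114 + 1885 = -3229$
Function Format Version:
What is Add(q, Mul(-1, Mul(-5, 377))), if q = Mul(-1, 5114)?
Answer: -3229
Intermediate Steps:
q = -5114
Add(q, Mul(-1, Mul(-5, 377))) = Add(-5114, Mul(-1, Mul(-5, 377))) = Add(-5114, Mul(-1, -1885)) = Add(-5114, 1885) = -3229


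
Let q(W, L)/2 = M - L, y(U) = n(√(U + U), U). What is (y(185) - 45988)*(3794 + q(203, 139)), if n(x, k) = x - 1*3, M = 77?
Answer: -168786970 + 3670*√370 ≈ -1.6872e+8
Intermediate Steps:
n(x, k) = -3 + x (n(x, k) = x - 3 = -3 + x)
y(U) = -3 + √2*√U (y(U) = -3 + √(U + U) = -3 + √(2*U) = -3 + √2*√U)
q(W, L) = 154 - 2*L (q(W, L) = 2*(77 - L) = 154 - 2*L)
(y(185) - 45988)*(3794 + q(203, 139)) = ((-3 + √2*√185) - 45988)*(3794 + (154 - 2*139)) = ((-3 + √370) - 45988)*(3794 + (154 - 278)) = (-45991 + √370)*(3794 - 124) = (-45991 + √370)*3670 = -168786970 + 3670*√370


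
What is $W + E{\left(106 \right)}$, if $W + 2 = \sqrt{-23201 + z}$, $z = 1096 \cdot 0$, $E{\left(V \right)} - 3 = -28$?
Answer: $-27 + i \sqrt{23201} \approx -27.0 + 152.32 i$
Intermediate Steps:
$E{\left(V \right)} = -25$ ($E{\left(V \right)} = 3 - 28 = -25$)
$z = 0$
$W = -2 + i \sqrt{23201}$ ($W = -2 + \sqrt{-23201 + 0} = -2 + \sqrt{-23201} = -2 + i \sqrt{23201} \approx -2.0 + 152.32 i$)
$W + E{\left(106 \right)} = \left(-2 + i \sqrt{23201}\right) - 25 = -27 + i \sqrt{23201}$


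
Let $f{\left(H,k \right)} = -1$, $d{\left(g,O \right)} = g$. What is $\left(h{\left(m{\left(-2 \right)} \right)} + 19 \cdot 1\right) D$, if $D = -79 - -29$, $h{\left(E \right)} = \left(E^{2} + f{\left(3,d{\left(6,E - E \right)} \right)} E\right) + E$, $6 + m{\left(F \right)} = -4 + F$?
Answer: $-8150$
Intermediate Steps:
$m{\left(F \right)} = -10 + F$ ($m{\left(F \right)} = -6 + \left(-4 + F\right) = -10 + F$)
$h{\left(E \right)} = E^{2}$ ($h{\left(E \right)} = \left(E^{2} - E\right) + E = E^{2}$)
$D = -50$ ($D = -79 + 29 = -50$)
$\left(h{\left(m{\left(-2 \right)} \right)} + 19 \cdot 1\right) D = \left(\left(-10 - 2\right)^{2} + 19 \cdot 1\right) \left(-50\right) = \left(\left(-12\right)^{2} + 19\right) \left(-50\right) = \left(144 + 19\right) \left(-50\right) = 163 \left(-50\right) = -8150$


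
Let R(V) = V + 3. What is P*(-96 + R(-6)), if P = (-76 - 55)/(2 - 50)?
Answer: -4323/16 ≈ -270.19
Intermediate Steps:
R(V) = 3 + V
P = 131/48 (P = -131/(-48) = -131*(-1/48) = 131/48 ≈ 2.7292)
P*(-96 + R(-6)) = 131*(-96 + (3 - 6))/48 = 131*(-96 - 3)/48 = (131/48)*(-99) = -4323/16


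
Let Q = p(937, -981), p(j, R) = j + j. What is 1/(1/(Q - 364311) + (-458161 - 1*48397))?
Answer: -362437/183595361847 ≈ -1.9741e-6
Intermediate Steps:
p(j, R) = 2*j
Q = 1874 (Q = 2*937 = 1874)
1/(1/(Q - 364311) + (-458161 - 1*48397)) = 1/(1/(1874 - 364311) + (-458161 - 1*48397)) = 1/(1/(-362437) + (-458161 - 48397)) = 1/(-1/362437 - 506558) = 1/(-183595361847/362437) = -362437/183595361847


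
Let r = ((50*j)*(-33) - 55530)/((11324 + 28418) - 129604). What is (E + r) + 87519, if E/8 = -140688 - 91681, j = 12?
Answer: -26530739486/14977 ≈ -1.7714e+6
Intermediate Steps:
r = 12555/14977 (r = ((50*12)*(-33) - 55530)/((11324 + 28418) - 129604) = (600*(-33) - 55530)/(39742 - 129604) = (-19800 - 55530)/(-89862) = -75330*(-1/89862) = 12555/14977 ≈ 0.83829)
E = -1858952 (E = 8*(-140688 - 91681) = 8*(-232369) = -1858952)
(E + r) + 87519 = (-1858952 + 12555/14977) + 87519 = -27841511549/14977 + 87519 = -26530739486/14977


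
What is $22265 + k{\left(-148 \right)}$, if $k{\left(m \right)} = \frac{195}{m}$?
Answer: $\frac{3295025}{148} \approx 22264.0$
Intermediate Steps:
$22265 + k{\left(-148 \right)} = 22265 + \frac{195}{-148} = 22265 + 195 \left(- \frac{1}{148}\right) = 22265 - \frac{195}{148} = \frac{3295025}{148}$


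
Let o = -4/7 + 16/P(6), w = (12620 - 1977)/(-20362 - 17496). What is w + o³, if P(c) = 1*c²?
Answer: -2680633517/9466279326 ≈ -0.28318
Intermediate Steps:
P(c) = c²
w = -10643/37858 (w = 10643/(-37858) = 10643*(-1/37858) = -10643/37858 ≈ -0.28113)
o = -8/63 (o = -4/7 + 16/(6²) = -4*⅐ + 16/36 = -4/7 + 16*(1/36) = -4/7 + 4/9 = -8/63 ≈ -0.12698)
w + o³ = -10643/37858 + (-8/63)³ = -10643/37858 - 512/250047 = -2680633517/9466279326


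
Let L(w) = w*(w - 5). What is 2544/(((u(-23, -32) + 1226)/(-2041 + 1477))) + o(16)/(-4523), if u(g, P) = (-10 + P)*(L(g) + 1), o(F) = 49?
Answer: 15302843/275903 ≈ 55.465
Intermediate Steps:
L(w) = w*(-5 + w)
u(g, P) = (1 + g*(-5 + g))*(-10 + P) (u(g, P) = (-10 + P)*(g*(-5 + g) + 1) = (-10 + P)*(1 + g*(-5 + g)) = (1 + g*(-5 + g))*(-10 + P))
2544/(((u(-23, -32) + 1226)/(-2041 + 1477))) + o(16)/(-4523) = 2544/((((-10 - 32 - 10*(-23)*(-5 - 23) - 32*(-23)*(-5 - 23)) + 1226)/(-2041 + 1477))) + 49/(-4523) = 2544/((((-10 - 32 - 10*(-23)*(-28) - 32*(-23)*(-28)) + 1226)/(-564))) + 49*(-1/4523) = 2544/((((-10 - 32 - 6440 - 20608) + 1226)*(-1/564))) - 49/4523 = 2544/(((-27090 + 1226)*(-1/564))) - 49/4523 = 2544/((-25864*(-1/564))) - 49/4523 = 2544/(6466/141) - 49/4523 = 2544*(141/6466) - 49/4523 = 3384/61 - 49/4523 = 15302843/275903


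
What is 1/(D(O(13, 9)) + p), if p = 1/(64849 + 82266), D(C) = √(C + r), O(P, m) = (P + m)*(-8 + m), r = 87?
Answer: -147115/2359067731524 + 21642823225*√109/2359067731524 ≈ 0.095783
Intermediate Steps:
O(P, m) = (-8 + m)*(P + m)
D(C) = √(87 + C) (D(C) = √(C + 87) = √(87 + C))
p = 1/147115 ≈ 6.7974e-6
1/(D(O(13, 9)) + p) = 1/(√(87 + (9² - 8*13 - 8*9 + 13*9)) + 1/147115) = 1/(√(87 + (81 - 104 - 72 + 117)) + 1/147115) = 1/(√(87 + 22) + 1/147115) = 1/(√109 + 1/147115) = 1/(1/147115 + √109)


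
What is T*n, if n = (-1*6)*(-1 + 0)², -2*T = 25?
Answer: 75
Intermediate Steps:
T = -25/2 (T = -½*25 = -25/2 ≈ -12.500)
n = -6 (n = -6*(-1)² = -6*1 = -6)
T*n = -25/2*(-6) = 75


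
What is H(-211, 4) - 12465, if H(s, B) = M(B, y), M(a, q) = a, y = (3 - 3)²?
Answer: -12461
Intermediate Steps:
y = 0 (y = 0² = 0)
H(s, B) = B
H(-211, 4) - 12465 = 4 - 12465 = -12461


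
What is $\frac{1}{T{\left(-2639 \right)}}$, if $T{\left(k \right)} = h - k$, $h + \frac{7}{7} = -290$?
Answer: $\frac{1}{2348} \approx 0.00042589$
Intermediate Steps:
$h = -291$ ($h = -1 - 290 = -291$)
$T{\left(k \right)} = -291 - k$
$\frac{1}{T{\left(-2639 \right)}} = \frac{1}{-291 - -2639} = \frac{1}{-291 + 2639} = \frac{1}{2348}$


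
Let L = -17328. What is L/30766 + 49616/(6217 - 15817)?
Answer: -52901083/9229800 ≈ -5.7316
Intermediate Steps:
L/30766 + 49616/(6217 - 15817) = -17328/30766 + 49616/(6217 - 15817) = -17328*1/30766 + 49616/(-9600) = -8664/15383 + 49616*(-1/9600) = -8664/15383 - 3101/600 = -52901083/9229800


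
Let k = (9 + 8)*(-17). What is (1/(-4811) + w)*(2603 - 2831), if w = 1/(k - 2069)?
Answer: 272422/1890723 ≈ 0.14408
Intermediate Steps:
k = -289 (k = 17*(-17) = -289)
w = -1/2358 (w = 1/(-289 - 2069) = 1/(-2358) = -1/2358 ≈ -0.00042409)
(1/(-4811) + w)*(2603 - 2831) = (1/(-4811) - 1/2358)*(2603 - 2831) = (-1/4811 - 1/2358)*(-228) = -7169/11344338*(-228) = 272422/1890723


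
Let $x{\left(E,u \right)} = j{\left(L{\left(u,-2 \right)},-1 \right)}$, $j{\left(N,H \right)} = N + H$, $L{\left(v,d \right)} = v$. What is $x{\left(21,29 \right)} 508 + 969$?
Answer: $15193$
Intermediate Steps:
$j{\left(N,H \right)} = H + N$
$x{\left(E,u \right)} = -1 + u$
$x{\left(21,29 \right)} 508 + 969 = \left(-1 + 29\right) 508 + 969 = 28 \cdot 508 + 969 = 14224 + 969 = 15193$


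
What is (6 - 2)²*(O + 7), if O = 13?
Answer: 320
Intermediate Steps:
(6 - 2)²*(O + 7) = (6 - 2)²*(13 + 7) = 4²*20 = 16*20 = 320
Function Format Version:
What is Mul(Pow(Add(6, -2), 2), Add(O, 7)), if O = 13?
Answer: 320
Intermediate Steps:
Mul(Pow(Add(6, -2), 2), Add(O, 7)) = Mul(Pow(Add(6, -2), 2), Add(13, 7)) = Mul(Pow(4, 2), 20) = Mul(16, 20) = 320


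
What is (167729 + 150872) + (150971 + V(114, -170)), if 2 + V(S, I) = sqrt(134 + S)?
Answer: 469570 + 2*sqrt(62) ≈ 4.6959e+5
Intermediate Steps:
V(S, I) = -2 + sqrt(134 + S)
(167729 + 150872) + (150971 + V(114, -170)) = (167729 + 150872) + (150971 + (-2 + sqrt(134 + 114))) = 318601 + (150971 + (-2 + sqrt(248))) = 318601 + (150971 + (-2 + 2*sqrt(62))) = 318601 + (150969 + 2*sqrt(62)) = 469570 + 2*sqrt(62)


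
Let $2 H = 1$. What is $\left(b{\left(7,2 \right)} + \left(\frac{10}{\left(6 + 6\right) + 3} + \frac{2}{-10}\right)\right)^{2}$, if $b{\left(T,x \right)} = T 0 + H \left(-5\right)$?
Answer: $\frac{3721}{900} \approx 4.1344$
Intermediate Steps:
$H = \frac{1}{2}$ ($H = \frac{1}{2} \cdot 1 = \frac{1}{2} \approx 0.5$)
$b{\left(T,x \right)} = - \frac{5}{2}$ ($b{\left(T,x \right)} = T 0 + \frac{1}{2} \left(-5\right) = 0 - \frac{5}{2} = - \frac{5}{2}$)
$\left(b{\left(7,2 \right)} + \left(\frac{10}{\left(6 + 6\right) + 3} + \frac{2}{-10}\right)\right)^{2} = \left(- \frac{5}{2} + \left(\frac{10}{\left(6 + 6\right) + 3} + \frac{2}{-10}\right)\right)^{2} = \left(- \frac{5}{2} + \left(\frac{10}{12 + 3} + 2 \left(- \frac{1}{10}\right)\right)\right)^{2} = \left(- \frac{5}{2} - \left(\frac{1}{5} - \frac{10}{15}\right)\right)^{2} = \left(- \frac{5}{2} + \left(10 \cdot \frac{1}{15} - \frac{1}{5}\right)\right)^{2} = \left(- \frac{5}{2} + \left(\frac{2}{3} - \frac{1}{5}\right)\right)^{2} = \left(- \frac{5}{2} + \frac{7}{15}\right)^{2} = \left(- \frac{61}{30}\right)^{2} = \frac{3721}{900}$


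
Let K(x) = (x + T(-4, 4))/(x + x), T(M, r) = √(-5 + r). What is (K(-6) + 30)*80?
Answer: 2440 - 20*I/3 ≈ 2440.0 - 6.6667*I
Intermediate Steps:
K(x) = (I + x)/(2*x) (K(x) = (x + √(-5 + 4))/(x + x) = (x + √(-1))/((2*x)) = (x + I)*(1/(2*x)) = (I + x)*(1/(2*x)) = (I + x)/(2*x))
(K(-6) + 30)*80 = ((½)*(I - 6)/(-6) + 30)*80 = ((½)*(-⅙)*(-6 + I) + 30)*80 = ((½ - I/12) + 30)*80 = (61/2 - I/12)*80 = 2440 - 20*I/3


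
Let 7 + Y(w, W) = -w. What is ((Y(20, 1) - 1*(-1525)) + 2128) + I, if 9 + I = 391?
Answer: 4008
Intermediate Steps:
I = 382 (I = -9 + 391 = 382)
Y(w, W) = -7 - w
((Y(20, 1) - 1*(-1525)) + 2128) + I = (((-7 - 1*20) - 1*(-1525)) + 2128) + 382 = (((-7 - 20) + 1525) + 2128) + 382 = ((-27 + 1525) + 2128) + 382 = (1498 + 2128) + 382 = 3626 + 382 = 4008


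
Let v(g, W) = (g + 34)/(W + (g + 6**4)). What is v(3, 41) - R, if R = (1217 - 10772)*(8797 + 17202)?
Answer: 332883396337/1340 ≈ 2.4842e+8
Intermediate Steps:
R = -248420445 (R = -9555*25999 = -248420445)
v(g, W) = (34 + g)/(1296 + W + g) (v(g, W) = (34 + g)/(W + (g + 1296)) = (34 + g)/(W + (1296 + g)) = (34 + g)/(1296 + W + g))
v(3, 41) - R = (34 + 3)/(1296 + 41 + 3) - 1*(-248420445) = 37/1340 + 248420445 = 332883396337/1340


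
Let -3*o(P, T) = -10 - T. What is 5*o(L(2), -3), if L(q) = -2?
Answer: 35/3 ≈ 11.667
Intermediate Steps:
o(P, T) = 10/3 + T/3 (o(P, T) = -(-10 - T)/3 = 10/3 + T/3)
5*o(L(2), -3) = 5*(10/3 + (⅓)*(-3)) = 5*(10/3 - 1) = 5*(7/3) = 35/3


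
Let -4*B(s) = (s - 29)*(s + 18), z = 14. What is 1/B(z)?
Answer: 1/120 ≈ 0.0083333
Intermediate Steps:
B(s) = -(-29 + s)*(18 + s)/4 (B(s) = -(s - 29)*(s + 18)/4 = -(-29 + s)*(18 + s)/4)
1/B(z) = 1/(261/2 - 1/4*14**2 + (11/4)*14) = 1/(261/2 - 1/4*196 + 77/2) = 1/(261/2 - 49 + 77/2) = 1/120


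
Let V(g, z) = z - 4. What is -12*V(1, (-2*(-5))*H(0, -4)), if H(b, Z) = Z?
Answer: 528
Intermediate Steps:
V(g, z) = -4 + z
-12*V(1, (-2*(-5))*H(0, -4)) = -12*(-4 - 2*(-5)*(-4)) = -12*(-4 + 10*(-4)) = -12*(-4 - 40) = -12*(-44) = 528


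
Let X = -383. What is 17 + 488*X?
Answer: -186887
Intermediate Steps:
17 + 488*X = 17 + 488*(-383) = 17 - 186904 = -186887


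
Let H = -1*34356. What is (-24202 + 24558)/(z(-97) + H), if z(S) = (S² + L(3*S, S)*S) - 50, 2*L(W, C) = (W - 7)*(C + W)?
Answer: -356/5632761 ≈ -6.3202e-5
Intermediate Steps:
H = -34356
L(W, C) = (-7 + W)*(C + W)/2 (L(W, C) = ((W - 7)*(C + W))/2 = ((-7 + W)*(C + W))/2 = (-7 + W)*(C + W)/2)
z(S) = -50 + S² + S*(-14*S + 6*S²) (z(S) = (S² + ((3*S)²/2 - 7*S/2 - 21*S/2 + S*(3*S)/2)*S) - 50 = (S² + ((9*S²)/2 - 7*S/2 - 21*S/2 + 3*S²/2)*S) - 50 = (S² + (9*S²/2 - 7*S/2 - 21*S/2 + 3*S²/2)*S) - 50 = (S² + (-14*S + 6*S²)*S) - 50 = (S² + S*(-14*S + 6*S²)) - 50 = -50 + S² + S*(-14*S + 6*S²))
(-24202 + 24558)/(z(-97) + H) = (-24202 + 24558)/((-50 - 13*(-97)² + 6*(-97)³) - 34356) = 356/((-50 - 13*9409 + 6*(-912673)) - 34356) = 356/((-50 - 122317 - 5476038) - 34356) = 356/(-5598405 - 34356) = 356/(-5632761) = 356*(-1/5632761) = -356/5632761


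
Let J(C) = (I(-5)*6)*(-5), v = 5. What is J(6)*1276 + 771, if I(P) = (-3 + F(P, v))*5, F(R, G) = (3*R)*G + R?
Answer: 15886971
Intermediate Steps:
F(R, G) = R + 3*G*R (F(R, G) = 3*G*R + R = R + 3*G*R)
I(P) = -15 + 80*P (I(P) = (-3 + P*(1 + 3*5))*5 = (-3 + P*(1 + 15))*5 = (-3 + P*16)*5 = (-3 + 16*P)*5 = -15 + 80*P)
J(C) = 12450 (J(C) = ((-15 + 80*(-5))*6)*(-5) = ((-15 - 400)*6)*(-5) = -415*6*(-5) = -2490*(-5) = 12450)
J(6)*1276 + 771 = 12450*1276 + 771 = 15886200 + 771 = 15886971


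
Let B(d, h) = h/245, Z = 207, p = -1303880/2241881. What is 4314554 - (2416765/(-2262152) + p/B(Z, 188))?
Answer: 1028414733647350914811/238359352631864 ≈ 4.3146e+6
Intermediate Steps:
p = -1303880/2241881 (p = -1303880*1/2241881 = -1303880/2241881 ≈ -0.58160)
B(d, h) = h/245 (B(d, h) = h*(1/245) = h/245)
4314554 - (2416765/(-2262152) + p/B(Z, 188)) = 4314554 - (2416765/(-2262152) - 1303880/(2241881*((1/245)*188))) = 4314554 - (2416765*(-1/2262152) - 1303880/(2241881*188/245)) = 4314554 - (-2416765/2262152 - 1303880/2241881*245/188) = 4314554 - (-2416765/2262152 - 79862650/105368407) = 4314554 - 1*(-435312131566155/238359352631864) = 4314554 + 435312131566155/238359352631864 = 1028414733647350914811/238359352631864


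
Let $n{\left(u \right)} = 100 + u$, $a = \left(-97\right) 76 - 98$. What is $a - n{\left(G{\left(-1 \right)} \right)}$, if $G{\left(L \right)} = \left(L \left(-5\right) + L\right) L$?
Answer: $-7566$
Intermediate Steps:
$a = -7470$ ($a = -7372 - 98 = -7470$)
$G{\left(L \right)} = - 4 L^{2}$ ($G{\left(L \right)} = \left(- 5 L + L\right) L = - 4 L L = - 4 L^{2}$)
$a - n{\left(G{\left(-1 \right)} \right)} = -7470 - \left(100 - 4 \left(-1\right)^{2}\right) = -7470 - \left(100 - 4\right) = -7470 - 96 = -7566$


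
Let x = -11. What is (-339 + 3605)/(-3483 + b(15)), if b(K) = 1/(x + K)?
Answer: -13064/13931 ≈ -0.93777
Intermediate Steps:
b(K) = 1/(-11 + K)
(-339 + 3605)/(-3483 + b(15)) = (-339 + 3605)/(-3483 + 1/(-11 + 15)) = 3266/(-3483 + 1/4) = 3266/(-3483 + ¼) = 3266/(-13931/4) = 3266*(-4/13931) = -13064/13931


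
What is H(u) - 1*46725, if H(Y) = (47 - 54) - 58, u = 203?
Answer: -46790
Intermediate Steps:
H(Y) = -65 (H(Y) = -7 - 58 = -65)
H(u) - 1*46725 = -65 - 1*46725 = -65 - 46725 = -46790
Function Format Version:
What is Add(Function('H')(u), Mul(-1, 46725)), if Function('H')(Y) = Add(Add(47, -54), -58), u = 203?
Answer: -46790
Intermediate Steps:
Function('H')(Y) = -65 (Function('H')(Y) = Add(-7, -58) = -65)
Add(Function('H')(u), Mul(-1, 46725)) = Add(-65, Mul(-1, 46725)) = Add(-65, -46725) = -46790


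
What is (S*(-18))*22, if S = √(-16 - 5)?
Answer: -396*I*√21 ≈ -1814.7*I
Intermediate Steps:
S = I*√21 (S = √(-21) = I*√21 ≈ 4.5826*I)
(S*(-18))*22 = ((I*√21)*(-18))*22 = -18*I*√21*22 = -396*I*√21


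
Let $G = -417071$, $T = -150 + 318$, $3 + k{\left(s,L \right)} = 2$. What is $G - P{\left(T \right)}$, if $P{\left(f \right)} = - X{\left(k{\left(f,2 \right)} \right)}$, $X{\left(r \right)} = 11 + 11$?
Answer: $-417049$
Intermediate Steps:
$k{\left(s,L \right)} = -1$ ($k{\left(s,L \right)} = -3 + 2 = -1$)
$T = 168$
$X{\left(r \right)} = 22$
$P{\left(f \right)} = -22$ ($P{\left(f \right)} = \left(-1\right) 22 = -22$)
$G - P{\left(T \right)} = -417071 - -22 = -417071 + 22 = -417049$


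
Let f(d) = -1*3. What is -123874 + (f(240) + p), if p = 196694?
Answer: 72817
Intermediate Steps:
f(d) = -3
-123874 + (f(240) + p) = -123874 + (-3 + 196694) = -123874 + 196691 = 72817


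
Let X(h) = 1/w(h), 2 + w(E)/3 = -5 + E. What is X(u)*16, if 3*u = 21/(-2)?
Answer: -32/63 ≈ -0.50794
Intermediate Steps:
w(E) = -21 + 3*E (w(E) = -6 + 3*(-5 + E) = -6 + (-15 + 3*E) = -21 + 3*E)
u = -7/2 (u = (21/(-2))/3 = (21*(-1/2))/3 = (1/3)*(-21/2) = -7/2 ≈ -3.5000)
X(h) = 1/(-21 + 3*h)
X(u)*16 = (1/(3*(-7 - 7/2)))*16 = (1/(3*(-21/2)))*16 = ((1/3)*(-2/21))*16 = -2/63*16 = -32/63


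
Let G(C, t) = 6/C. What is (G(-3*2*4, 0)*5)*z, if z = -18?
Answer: 45/2 ≈ 22.500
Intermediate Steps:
(G(-3*2*4, 0)*5)*z = ((6/((-3*2*4)))*5)*(-18) = ((6/((-6*4)))*5)*(-18) = ((6/(-24))*5)*(-18) = ((6*(-1/24))*5)*(-18) = -1/4*5*(-18) = -5/4*(-18) = 45/2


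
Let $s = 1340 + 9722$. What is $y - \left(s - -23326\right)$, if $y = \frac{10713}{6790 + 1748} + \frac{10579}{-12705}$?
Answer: $- \frac{1243400829119}{36158430} \approx -34388.0$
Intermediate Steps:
$s = 11062$
$y = \frac{15261721}{36158430}$ ($y = \frac{10713}{8538} + 10579 \left(- \frac{1}{12705}\right) = 10713 \cdot \frac{1}{8538} - \frac{10579}{12705} = \frac{3571}{2846} - \frac{10579}{12705} = \frac{15261721}{36158430} \approx 0.42208$)
$y - \left(s - -23326\right) = \frac{15261721}{36158430} - \left(11062 - -23326\right) = \frac{15261721}{36158430} - \left(11062 + 23326\right) = \frac{15261721}{36158430} - 34388 = - \frac{1243400829119}{36158430}$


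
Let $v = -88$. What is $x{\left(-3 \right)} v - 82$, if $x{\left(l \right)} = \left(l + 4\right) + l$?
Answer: $94$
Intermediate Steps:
$x{\left(l \right)} = 4 + 2 l$ ($x{\left(l \right)} = \left(4 + l\right) + l = 4 + 2 l$)
$x{\left(-3 \right)} v - 82 = \left(4 + 2 \left(-3\right)\right) \left(-88\right) - 82 = \left(4 - 6\right) \left(-88\right) - 82 = \left(-2\right) \left(-88\right) - 82 = 176 - 82 = 94$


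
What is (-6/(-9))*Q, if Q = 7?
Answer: 14/3 ≈ 4.6667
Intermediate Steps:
(-6/(-9))*Q = -6/(-9)*7 = -6*(-1)/9*7 = -6*(-⅑)*7 = (⅔)*7 = 14/3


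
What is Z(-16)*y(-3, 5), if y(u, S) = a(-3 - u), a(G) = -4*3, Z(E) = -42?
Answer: 504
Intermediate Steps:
a(G) = -12
y(u, S) = -12
Z(-16)*y(-3, 5) = -42*(-12) = 504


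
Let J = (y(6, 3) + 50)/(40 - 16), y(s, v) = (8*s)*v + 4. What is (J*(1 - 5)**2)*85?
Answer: 11220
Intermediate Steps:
y(s, v) = 4 + 8*s*v (y(s, v) = 8*s*v + 4 = 4 + 8*s*v)
J = 33/4 (J = ((4 + 8*6*3) + 50)/(40 - 16) = ((4 + 144) + 50)/24 = (148 + 50)*(1/24) = 198*(1/24) = 33/4 ≈ 8.2500)
(J*(1 - 5)**2)*85 = (33*(1 - 5)**2/4)*85 = ((33/4)*(-4)**2)*85 = ((33/4)*16)*85 = 132*85 = 11220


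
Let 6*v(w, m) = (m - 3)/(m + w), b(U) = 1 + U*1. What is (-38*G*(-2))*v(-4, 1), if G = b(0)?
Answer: 76/9 ≈ 8.4444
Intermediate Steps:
b(U) = 1 + U
G = 1 (G = 1 + 0 = 1)
v(w, m) = (-3 + m)/(6*(m + w)) (v(w, m) = ((m - 3)/(m + w))/6 = ((-3 + m)/(m + w))/6 = (-3 + m)/(6*(m + w)))
(-38*G*(-2))*v(-4, 1) = (-38*(-2))*((-3 + 1)/(6*(1 - 4))) = (-38*(-2))*((⅙)*(-2)/(-3)) = 76*((⅙)*(-⅓)*(-2)) = 76*(⅑) = 76/9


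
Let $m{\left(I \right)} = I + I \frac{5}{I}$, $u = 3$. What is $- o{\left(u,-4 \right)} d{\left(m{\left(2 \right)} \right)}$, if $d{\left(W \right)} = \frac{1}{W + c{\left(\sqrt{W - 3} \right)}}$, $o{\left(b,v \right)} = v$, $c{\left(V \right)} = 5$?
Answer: $\frac{1}{3} \approx 0.33333$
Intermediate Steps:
$m{\left(I \right)} = 5 + I$ ($m{\left(I \right)} = I + 5 = 5 + I$)
$d{\left(W \right)} = \frac{1}{5 + W}$ ($d{\left(W \right)} = \frac{1}{W + 5} = \frac{1}{5 + W}$)
$- o{\left(u,-4 \right)} d{\left(m{\left(2 \right)} \right)} = \frac{\left(-1\right) \left(-4\right)}{5 + \left(5 + 2\right)} = \frac{4}{5 + 7} = \frac{4}{12} = 4 \cdot \frac{1}{12} = \frac{1}{3}$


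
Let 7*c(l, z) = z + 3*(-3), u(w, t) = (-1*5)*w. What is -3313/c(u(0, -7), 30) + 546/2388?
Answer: -1318301/1194 ≈ -1104.1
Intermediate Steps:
u(w, t) = -5*w
c(l, z) = -9/7 + z/7 (c(l, z) = (z + 3*(-3))/7 = (z - 9)/7 = (-9 + z)/7 = -9/7 + z/7)
-3313/c(u(0, -7), 30) + 546/2388 = -3313/(-9/7 + (⅐)*30) + 546/2388 = -3313/(-9/7 + 30/7) + 546*(1/2388) = -3313/3 + 91/398 = -1318301/1194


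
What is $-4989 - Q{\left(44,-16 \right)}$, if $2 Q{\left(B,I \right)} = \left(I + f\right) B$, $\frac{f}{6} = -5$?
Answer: $-3977$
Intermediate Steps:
$f = -30$ ($f = 6 \left(-5\right) = -30$)
$Q{\left(B,I \right)} = \frac{B \left(-30 + I\right)}{2}$ ($Q{\left(B,I \right)} = \frac{\left(I - 30\right) B}{2} = \frac{\left(-30 + I\right) B}{2} = \frac{B \left(-30 + I\right)}{2}$)
$-4989 - Q{\left(44,-16 \right)} = -4989 - \frac{1}{2} \cdot 44 \left(-30 - 16\right) = -4989 - \frac{1}{2} \cdot 44 \left(-46\right) = -4989 - -1012 = -4989 + 1012 = -3977$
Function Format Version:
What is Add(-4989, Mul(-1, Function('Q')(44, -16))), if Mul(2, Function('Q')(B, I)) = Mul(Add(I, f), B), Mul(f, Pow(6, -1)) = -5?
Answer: -3977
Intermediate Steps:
f = -30 (f = Mul(6, -5) = -30)
Function('Q')(B, I) = Mul(Rational(1, 2), B, Add(-30, I)) (Function('Q')(B, I) = Mul(Rational(1, 2), Mul(Add(I, -30), B)) = Mul(Rational(1, 2), Mul(Add(-30, I), B)) = Mul(Rational(1, 2), Mul(B, Add(-30, I))) = Mul(Rational(1, 2), B, Add(-30, I)))
Add(-4989, Mul(-1, Function('Q')(44, -16))) = Add(-4989, Mul(-1, Mul(Rational(1, 2), 44, Add(-30, -16)))) = Add(-4989, Mul(-1, Mul(Rational(1, 2), 44, -46))) = Add(-4989, Mul(-1, -1012)) = Add(-4989, 1012) = -3977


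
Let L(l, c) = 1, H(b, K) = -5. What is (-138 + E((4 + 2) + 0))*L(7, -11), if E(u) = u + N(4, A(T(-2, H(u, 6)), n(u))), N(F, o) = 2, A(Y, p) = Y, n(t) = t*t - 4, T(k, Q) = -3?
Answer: -130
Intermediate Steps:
n(t) = -4 + t² (n(t) = t² - 4 = -4 + t²)
E(u) = 2 + u (E(u) = u + 2 = 2 + u)
(-138 + E((4 + 2) + 0))*L(7, -11) = (-138 + (2 + ((4 + 2) + 0)))*1 = (-138 + (2 + (6 + 0)))*1 = (-138 + (2 + 6))*1 = (-138 + 8)*1 = -130*1 = -130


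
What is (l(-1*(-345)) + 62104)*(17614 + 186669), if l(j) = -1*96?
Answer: 12667180264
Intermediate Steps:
l(j) = -96
(l(-1*(-345)) + 62104)*(17614 + 186669) = (-96 + 62104)*(17614 + 186669) = 62008*204283 = 12667180264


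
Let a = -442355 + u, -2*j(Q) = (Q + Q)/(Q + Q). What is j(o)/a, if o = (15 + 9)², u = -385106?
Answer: 1/1654922 ≈ 6.0426e-7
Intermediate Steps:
o = 576 (o = 24² = 576)
j(Q) = -½ (j(Q) = -(Q + Q)/(2*(Q + Q)) = -2*Q/(2*(2*Q)) = -2*Q*1/(2*Q)/2 = -½*1 = -½)
a = -827461 (a = -442355 - 385106 = -827461)
j(o)/a = -½/(-827461) = -½*(-1/827461) = 1/1654922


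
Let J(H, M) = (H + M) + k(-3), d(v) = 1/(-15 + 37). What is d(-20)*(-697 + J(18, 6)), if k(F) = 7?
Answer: -333/11 ≈ -30.273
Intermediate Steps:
d(v) = 1/22
J(H, M) = 7 + H + M (J(H, M) = (H + M) + 7 = 7 + H + M)
d(-20)*(-697 + J(18, 6)) = (-697 + (7 + 18 + 6))/22 = (-697 + 31)/22 = (1/22)*(-666) = -333/11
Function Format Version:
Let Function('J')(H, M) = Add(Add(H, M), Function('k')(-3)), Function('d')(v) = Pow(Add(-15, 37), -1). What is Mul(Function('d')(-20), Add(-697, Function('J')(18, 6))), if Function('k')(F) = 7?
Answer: Rational(-333, 11) ≈ -30.273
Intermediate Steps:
Function('d')(v) = Rational(1, 22) (Function('d')(v) = Pow(22, -1) = Rational(1, 22))
Function('J')(H, M) = Add(7, H, M) (Function('J')(H, M) = Add(Add(H, M), 7) = Add(7, H, M))
Mul(Function('d')(-20), Add(-697, Function('J')(18, 6))) = Mul(Rational(1, 22), Add(-697, Add(7, 18, 6))) = Mul(Rational(1, 22), Add(-697, 31)) = Mul(Rational(1, 22), -666) = Rational(-333, 11)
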